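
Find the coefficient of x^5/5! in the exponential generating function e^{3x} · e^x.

1024

The EGF product rule gives c_5 = Σ_{k_1+k_2=5} C(5; k_1,k_2) · ∏ g_i(k_i), where e^{3x} gives (3)^k; e^x gives (1)^k.
g_1(k) for k = 0…5: 1, 3, 9, 27, 81, 243.
g_2(k) for k = 0…5: 1, 1, 1, 1, 1, 1.
c_5 = Σ_k C(5,k)·g_1(k)·g_2(5−k) = 1·1·1 + 5·3·1 + 10·9·1 + 10·27·1 + 5·81·1 + 1·243·1 = 1 + 15 + 90 + 270 + 405 + 243 = 1024.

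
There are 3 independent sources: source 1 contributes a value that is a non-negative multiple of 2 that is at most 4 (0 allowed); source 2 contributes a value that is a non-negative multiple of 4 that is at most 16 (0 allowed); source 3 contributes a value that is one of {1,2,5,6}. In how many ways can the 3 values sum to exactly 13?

4

The generating function for the choices is (1 + y^2 + y^4)·(1 + y^4 + y^8 + y^12 + y^16)·(y + y^2 + y^5 + y^6); the count is [y^13].
(1 + y^2 + y^4) has coefficients 1,0,1,0,1 for degrees 0…4.
(1 + y^4 + y^8 + y^12 + y^16) has coefficients 1,0,0,0,1,0,0,0,1,0,0,0,1,0 for degrees 0…13.
Finally multiplying by (y + y^2 + y^5 + y^6), the product of all factors after the first has coefficients 0,1,1,0,0,2,2,0,0,2,2,0,0,2 for degrees 0…13.
[y^13] = 1·2 + 1·0 + 1·2 = 4.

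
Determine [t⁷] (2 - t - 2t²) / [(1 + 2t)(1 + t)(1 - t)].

-341

Partial fractions give a closed form: a_n = (8/3)·(-2)^n + (-1/2)·(-1)^n + (-1/6)·1^n.
At n = 7: a_7 = -341.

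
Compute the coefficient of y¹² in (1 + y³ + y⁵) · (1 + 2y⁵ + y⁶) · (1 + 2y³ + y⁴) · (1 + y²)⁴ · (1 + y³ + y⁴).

144

(1 + y³ + y⁵) has coefficients 1,0,0,1,0,1 for degrees 0…5.
(1 + 2y⁵ + y⁶) has coefficients 1,0,0,0,0,2,1,0,0,0,0,0,0 for degrees 0…12.
Multiplying by (1 + 2y³ + y⁴) gives running coefficients 1,0,0,2,1,2,1,0,4,4,1,0,0 for degrees 0…12.
Multiplying by (1 + y²)⁴ gives running coefficients 1,0,4,2,7,10,9,20,15,24,27,26,33 for degrees 0…12.
Finally multiplying by (1 + y³ + y⁴), the product of all factors after the first has coefficients 1,0,4,3,8,14,15,29,32,43,56,61,72 for degrees 0…12.
[y¹²] = 1·72 + 1·43 + 1·29 = 144.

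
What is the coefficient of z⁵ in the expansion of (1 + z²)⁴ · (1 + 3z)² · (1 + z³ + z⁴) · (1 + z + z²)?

(1 + z²)⁴ has coefficients 1,0,4,0,6,0 for degrees 0…5.
(1 + 3z)² has coefficients 1,6,9,0,0,0 for degrees 0…5.
Multiplying by (1 + z³ + z⁴) gives running coefficients 1,6,9,1,7,15 for degrees 0…5.
Finally multiplying by (1 + z + z²), the product of all factors after the first has coefficients 1,7,16,16,17,23 for degrees 0…5.
[z⁵] = 1·23 + 4·16 + 6·7 = 129.

129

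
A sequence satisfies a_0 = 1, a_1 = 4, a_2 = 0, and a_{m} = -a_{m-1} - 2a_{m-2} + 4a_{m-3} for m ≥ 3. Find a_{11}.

The ordinary generating function has denominator 1 + x + 2x^2 - 4x^3.
Iterating the recurrence: a_0,…,a_{11} = 1, 4, 0, -4, 20, -12, -44, 148, -108, -364, 1172, -876.

-876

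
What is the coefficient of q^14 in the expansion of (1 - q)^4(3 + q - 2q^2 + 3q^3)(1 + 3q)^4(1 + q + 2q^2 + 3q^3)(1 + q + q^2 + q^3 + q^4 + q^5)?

-678

(1 - q)^4 has coefficients 1,-4,6,-4,1 for degrees 0…4.
(3 + q - 2q^2 + 3q^3) has coefficients 3,1,-2,3,0,0,0,0,0,0,0,0,0,0,0 for degrees 0…14.
Multiplying by (1 + 3q)^4 gives running coefficients 3,37,172,357,279,27,162,243,0,0,0,0,0,0,0 for degrees 0…14.
Multiplying by (1 + q + 2q^2 + 3q^3) gives running coefficients 3,40,215,612,1091,1536,1818,1296,648,972,729,0,0,0,0 for degrees 0…14.
Finally multiplying by (1 + q + q^2 + q^3 + q^4 + q^5), the product of all factors after the first has coefficients 3,43,258,870,1961,3497,5312,6568,7001,7361,6999,5463,3645,2349,1701 for degrees 0…14.
[q^14] = 1·1701 − 4·2349 + 6·3645 − 4·5463 + 1·6999 = -678.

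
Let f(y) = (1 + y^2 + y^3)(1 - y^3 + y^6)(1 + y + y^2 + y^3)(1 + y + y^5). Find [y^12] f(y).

2

(1 + y^2 + y^3) has coefficients 1,0,1,1 for degrees 0…3.
(1 - y^3 + y^6) has coefficients 1,0,0,-1,0,0,1,0,0,0,0,0,0 for degrees 0…12.
Multiplying by (1 + y + y^2 + y^3) gives running coefficients 1,1,1,0,-1,-1,0,1,1,1,0,0,0 for degrees 0…12.
Finally multiplying by (1 + y + y^5), the product of all factors after the first has coefficients 1,2,2,1,-1,-1,0,2,2,1,0,0,1 for degrees 0…12.
[y^12] = 1·1 + 1·0 + 1·1 = 2.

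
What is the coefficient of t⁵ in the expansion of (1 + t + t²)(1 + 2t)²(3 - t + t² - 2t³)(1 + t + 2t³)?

(1 + t + t²) has coefficients 1,1,1 for degrees 0…2.
(1 + 2t)² has coefficients 1,4,4,0,0,0 for degrees 0…5.
Multiplying by (3 - t + t² - 2t³) gives running coefficients 3,11,9,-2,-4,-8 for degrees 0…5.
Finally multiplying by (1 + t + 2t³), the product of all factors after the first has coefficients 3,14,20,13,16,6 for degrees 0…5.
[t⁵] = 1·6 + 1·16 + 1·13 = 35.

35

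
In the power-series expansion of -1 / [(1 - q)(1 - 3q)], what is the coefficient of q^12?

-797161

Partial fractions give a closed form: a_n = (1/2)·1^n + (-3/2)·3^n.
At n = 12: a_12 = -797161.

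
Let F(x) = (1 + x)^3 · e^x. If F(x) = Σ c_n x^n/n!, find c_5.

136

The EGF product rule gives c_5 = Σ_{k_1+k_2=5} C(5; k_1,k_2) · ∏ g_i(k_i), where (1+x)^3 gives the falling factorial (3)_k; e^x gives (1)^k.
g_1(k) for k = 0…5: 1, 3, 6, 6, 0, 0.
g_2(k) for k = 0…5: 1, 1, 1, 1, 1, 1.
c_5 = Σ_k C(5,k)·g_1(k)·g_2(5−k) = 1·1·1 + 5·3·1 + 10·6·1 + 10·6·1 = 1 + 15 + 60 + 60 = 136.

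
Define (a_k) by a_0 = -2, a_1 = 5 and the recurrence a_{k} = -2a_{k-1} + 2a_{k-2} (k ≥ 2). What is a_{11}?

The ordinary generating function has denominator 1 + 2q - 2q^2.
Iterating the recurrence: a_0,…,a_{11} = -2, 5, -14, 38, -104, 284, -776, 2120, -5792, 15824, -43232, 118112.

118112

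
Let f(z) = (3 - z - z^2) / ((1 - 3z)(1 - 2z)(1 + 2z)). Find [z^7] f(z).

The denominator gives the recurrence a_n = 3a_(n−1) + 4a_(n−2) − 12a_(n−3) for n ≥ 3; the numerator fixes a_0 = 3, a_1 = 8, a_2 = 35.
Iterating: 3, 8, 35, 101, 347, 1025, 3251, 9689, so a_7 = 9689.

9689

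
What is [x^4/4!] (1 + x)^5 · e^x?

501

The EGF product rule gives c_4 = Σ_{k_1+k_2=4} C(4; k_1,k_2) · ∏ g_i(k_i), where (1+x)^5 gives the falling factorial (5)_k; e^x gives (1)^k.
g_1(k) for k = 0…4: 1, 5, 20, 60, 120.
g_2(k) for k = 0…4: 1, 1, 1, 1, 1.
c_4 = Σ_k C(4,k)·g_1(k)·g_2(4−k) = 1·1·1 + 4·5·1 + 6·20·1 + 4·60·1 + 1·120·1 = 1 + 20 + 120 + 240 + 120 = 501.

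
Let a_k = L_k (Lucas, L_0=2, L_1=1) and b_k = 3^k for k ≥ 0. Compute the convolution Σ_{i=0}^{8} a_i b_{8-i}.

This is [x^8] in the product of the two ordinary generating functions.
Σ = 2·6561 + 1·2187 + 3·729 + 4·243 + 7·81 + 11·27 + 18·9 + 29·3 + 47·1 = 19628.

19628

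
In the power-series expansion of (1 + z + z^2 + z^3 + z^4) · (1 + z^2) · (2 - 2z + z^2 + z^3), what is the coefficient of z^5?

2

(1 + z + z^2 + z^3 + z^4) has coefficients 1,1,1,1,1 for degrees 0…4.
(1 + z^2) has coefficients 1,0,1,0,0,0 for degrees 0…5.
Finally multiplying by (2 - 2z + z^2 + z^3), the product of all factors after the first has coefficients 2,-2,3,-1,1,1 for degrees 0…5.
[z^5] = 1·1 + 1·1 + 1·(-1) + 1·3 + 1·(-2) = 2.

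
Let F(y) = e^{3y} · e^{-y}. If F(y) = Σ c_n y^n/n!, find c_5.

The EGF product rule gives c_5 = Σ_{k_1+k_2=5} C(5; k_1,k_2) · ∏ g_i(k_i), where e^{3y} gives (3)^k; e^{-y} gives (-1)^k.
g_1(k) for k = 0…5: 1, 3, 9, 27, 81, 243.
g_2(k) for k = 0…5: 1, -1, 1, -1, 1, -1.
c_5 = Σ_k C(5,k)·g_1(k)·g_2(5−k) = 1·1·(-1) + 5·3·1 + 10·9·(-1) + 10·27·1 + 5·81·(-1) + 1·243·1 = −1 + 15 − 90 + 270 − 405 + 243 = 32.

32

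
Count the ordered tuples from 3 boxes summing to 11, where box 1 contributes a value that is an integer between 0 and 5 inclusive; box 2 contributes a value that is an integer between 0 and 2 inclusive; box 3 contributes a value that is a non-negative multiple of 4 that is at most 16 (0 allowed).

The generating function for the choices is (1 + x + x² + x³ + x⁴ + x⁵)·(1 + x + x²)·(1 + x⁴ + x⁸ + x¹² + x¹⁶); the count is [x¹¹].
(1 + x + x² + x³ + x⁴ + x⁵) has coefficients 1,1,1,1,1,1 for degrees 0…5.
(1 + x + x²) has coefficients 1,1,1,0,0,0,0,0,0,0,0,0 for degrees 0…11.
Finally multiplying by (1 + x⁴ + x⁸ + x¹² + x¹⁶), the product of all factors after the first has coefficients 1,1,1,0,1,1,1,0,1,1,1,0 for degrees 0…11.
[x¹¹] = 1·0 + 1·1 + 1·1 + 1·1 + 1·0 + 1·1 = 4.

4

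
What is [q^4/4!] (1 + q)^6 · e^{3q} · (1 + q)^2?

The EGF product rule gives c_4 = Σ_{k_1+k_2+k_3=4} C(4; k_1,k_2,k_3) · ∏ g_i(k_i), where (1+q)^6 gives the falling factorial (6)_k; e^{3q} gives (3)^k; (1+q)^2 gives the falling factorial (2)_k.
g_1(k) for k = 0…4: 1, 6, 30, 120, 360.
g_2(k) for k = 0…4: 1, 3, 9, 27, 81.
g_3(k) for k = 0…4: 1, 2, 2, 0, 0.
First combine the last two factors: h(k) = Σ_j C(k,j)·g_2(j)·g_3(k−j) for k = 0…4: 1, 5, 23, 99, 405.
c_4 = Σ_k C(4,k)·g_1(k)·h(4−k) = 1·1·405 + 4·6·99 + 6·30·23 + 4·120·5 + 1·360·1 = 405 + 2376 + 4140 + 2400 + 360 = 9681.

9681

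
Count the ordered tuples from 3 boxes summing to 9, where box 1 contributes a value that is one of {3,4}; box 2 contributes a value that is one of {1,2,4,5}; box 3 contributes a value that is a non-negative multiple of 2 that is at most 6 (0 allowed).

4

The generating function for the choices is (x³ + x⁴)·(x + x² + x⁴ + x⁵)·(1 + x² + x⁴ + x⁶); the count is [x⁹].
(x³ + x⁴) has coefficients 0,0,0,1,1 for degrees 0…4.
(x + x² + x⁴ + x⁵) has coefficients 0,1,1,0,1,1,0,0,0,0 for degrees 0…9.
Finally multiplying by (1 + x² + x⁴ + x⁶), the product of all factors after the first has coefficients 0,1,1,1,2,2,2,2,2,1 for degrees 0…9.
[x⁹] = 1·2 + 1·2 = 4.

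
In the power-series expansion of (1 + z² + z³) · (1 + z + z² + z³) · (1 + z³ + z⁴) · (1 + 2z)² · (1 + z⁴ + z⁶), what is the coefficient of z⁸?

(1 + z² + z³) has coefficients 1,0,1,1 for degrees 0…3.
(1 + z + z² + z³) has coefficients 1,1,1,1,0,0,0,0,0 for degrees 0…8.
Multiplying by (1 + z³ + z⁴) gives running coefficients 1,1,1,2,2,2,2,1,0 for degrees 0…8.
Multiplying by (1 + 2z)² gives running coefficients 1,5,9,10,14,18,18,17,12 for degrees 0…8.
Finally multiplying by (1 + z⁴ + z⁶), the product of all factors after the first has coefficients 1,5,9,10,15,23,28,32,35 for degrees 0…8.
[z⁸] = 1·35 + 1·28 + 1·23 = 86.

86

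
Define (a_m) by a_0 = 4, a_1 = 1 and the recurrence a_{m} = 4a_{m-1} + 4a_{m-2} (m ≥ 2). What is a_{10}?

5252096

The ordinary generating function has denominator 1 - 4y - 4y^2.
Iterating the recurrence: a_0,…,a_{10} = 4, 1, 20, 84, 416, 2000, 9664, 46656, 225280, 1087744, 5252096.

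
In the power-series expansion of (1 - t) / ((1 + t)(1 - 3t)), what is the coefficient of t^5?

Partial fractions give a closed form: a_n = (1/2)·(-1)^n + (1/2)·3^n.
At n = 5: a_5 = 121.

121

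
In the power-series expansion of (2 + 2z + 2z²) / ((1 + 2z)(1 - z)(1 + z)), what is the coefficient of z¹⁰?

Partial fractions give a closed form: a_n = (2)·(-2)^n + (1)·1^n + (-1)·(-1)^n.
At n = 10: a_10 = 2048.

2048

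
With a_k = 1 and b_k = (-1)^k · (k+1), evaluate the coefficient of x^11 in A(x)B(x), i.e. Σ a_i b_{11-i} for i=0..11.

-6

Write out a_i and b_{11-i} for i = 0,…,11 and sum the products.
Σ = 1·(-12) + 1·11 + 1·(-10) + 1·9 + 1·(-8) + 1·7 + 1·(-6) + 1·5 + 1·(-4) + 1·3 + 1·(-2) + 1·1 = -6.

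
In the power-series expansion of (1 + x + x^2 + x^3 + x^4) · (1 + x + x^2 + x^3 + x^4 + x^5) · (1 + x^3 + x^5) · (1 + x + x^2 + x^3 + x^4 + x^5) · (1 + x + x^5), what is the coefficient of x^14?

(1 + x + x^2 + x^3 + x^4) has coefficients 1,1,1,1,1 for degrees 0…4.
(1 + x + x^2 + x^3 + x^4 + x^5) has coefficients 1,1,1,1,1,1,0,0,0,0,0,0,0,0,0 for degrees 0…14.
Multiplying by (1 + x^3 + x^5) gives running coefficients 1,1,1,2,2,3,2,2,2,1,1,0,0,0,0 for degrees 0…14.
Multiplying by (1 + x + x^2 + x^3 + x^4 + x^5) gives running coefficients 1,2,3,5,7,10,11,12,13,12,11,8,6,4,2 for degrees 0…14.
Finally multiplying by (1 + x + x^5), the product of all factors after the first has coefficients 1,3,5,8,12,18,23,26,30,32,33,30,26,23,18 for degrees 0…14.
[x^14] = 1·18 + 1·23 + 1·26 + 1·30 + 1·33 = 130.

130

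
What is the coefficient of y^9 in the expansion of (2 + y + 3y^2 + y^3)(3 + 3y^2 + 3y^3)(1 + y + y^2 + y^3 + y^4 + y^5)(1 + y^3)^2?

177

(2 + y + 3y^2 + y^3) has coefficients 2,1,3,1 for degrees 0…3.
(3 + 3y^2 + 3y^3) has coefficients 3,0,3,3,0,0,0,0,0,0 for degrees 0…9.
Multiplying by (1 + y + y^2 + y^3 + y^4 + y^5) gives running coefficients 3,3,6,9,9,9,6,6,3,0 for degrees 0…9.
Finally multiplying by (1 + y^3)^2, the product of all factors after the first has coefficients 3,3,6,15,15,21,27,27,27,21 for degrees 0…9.
[y^9] = 2·21 + 1·27 + 3·27 + 1·27 = 177.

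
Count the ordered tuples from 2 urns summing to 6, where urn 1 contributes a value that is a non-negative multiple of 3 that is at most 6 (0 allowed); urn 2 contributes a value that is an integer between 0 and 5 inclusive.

2

The generating function for the choices is (1 + y³ + y⁶)·(1 + y + y² + y³ + y⁴ + y⁵); the count is [y⁶].
(1 + y³ + y⁶) has coefficients 1,0,0,1,0,0,1 for degrees 0…6.
(1 + y + y² + y³ + y⁴ + y⁵) has coefficients 1,1,1,1,1,1,0 for degrees 0…6.
[y⁶] = 1·0 + 1·1 + 1·1 = 2.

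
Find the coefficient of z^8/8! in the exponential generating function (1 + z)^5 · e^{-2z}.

4096

The EGF product rule gives c_8 = Σ_{k_1+k_2=8} C(8; k_1,k_2) · ∏ g_i(k_i), where (1+z)^5 gives the falling factorial (5)_k; e^{-2z} gives (-2)^k.
g_1(k) for k = 0…8: 1, 5, 20, 60, 120, 120, 0, 0, 0.
g_2(k) for k = 0…8: 1, -2, 4, -8, 16, -32, 64, -128, 256.
c_8 = Σ_k C(8,k)·g_1(k)·g_2(8−k) = 1·1·256 + 8·5·(-128) + 28·20·64 + 56·60·(-32) + 70·120·16 + 56·120·(-8) = 256 − 5120 + 35840 − 107520 + 134400 − 53760 = 4096.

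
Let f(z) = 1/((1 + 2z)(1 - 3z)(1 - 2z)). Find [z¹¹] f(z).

316407

Partial fractions give a closed form: a_n = (1/5)·(-2)^n + (9/5)·3^n + (-1)·2^n.
At n = 11: a_11 = 316407.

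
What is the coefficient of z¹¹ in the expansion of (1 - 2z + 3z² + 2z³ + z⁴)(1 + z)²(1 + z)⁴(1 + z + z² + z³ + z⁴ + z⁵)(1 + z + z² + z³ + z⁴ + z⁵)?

(1 - 2z + 3z² + 2z³ + z⁴) has coefficients 1,-2,3,2,1 for degrees 0…4.
(1 + z)² has coefficients 1,2,1,0,0,0,0,0,0,0,0,0 for degrees 0…11.
Multiplying by (1 + z)⁴ gives running coefficients 1,6,15,20,15,6,1,0,0,0,0,0 for degrees 0…11.
Multiplying by (1 + z + z² + z³ + z⁴ + z⁵) gives running coefficients 1,7,22,42,57,63,63,57,42,22,7,1 for degrees 0…11.
Finally multiplying by (1 + z + z² + z³ + z⁴ + z⁵), the product of all factors after the first has coefficients 1,8,30,72,129,192,254,304,324,304,254,192 for degrees 0…11.
[z¹¹] = 1·192 − 2·254 + 3·304 + 2·324 + 1·304 = 1548.

1548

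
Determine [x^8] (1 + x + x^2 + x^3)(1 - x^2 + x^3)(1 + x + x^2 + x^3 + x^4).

(1 + x + x^2 + x^3) has coefficients 1,1,1,1 for degrees 0…3.
(1 - x^2 + x^3) has coefficients 1,0,-1,1,0,0,0,0,0 for degrees 0…8.
Finally multiplying by (1 + x + x^2 + x^3 + x^4), the product of all factors after the first has coefficients 1,1,0,1,1,0,0,1,0 for degrees 0…8.
[x^8] = 1·0 + 1·1 + 1·0 + 1·0 = 1.

1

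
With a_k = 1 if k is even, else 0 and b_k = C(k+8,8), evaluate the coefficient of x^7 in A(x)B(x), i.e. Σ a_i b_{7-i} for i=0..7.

7896

The convolution is the x^7 coefficient of A(x)B(x).
Σ = 1·6435 + 0·3003 + 1·1287 + 0·495 + 1·165 + 0·45 + 1·9 + 0·1 = 7896.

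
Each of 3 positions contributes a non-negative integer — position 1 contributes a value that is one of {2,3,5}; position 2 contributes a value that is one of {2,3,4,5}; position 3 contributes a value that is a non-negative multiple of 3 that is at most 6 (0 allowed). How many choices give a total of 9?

3

The generating function for the choices is (z^2 + z^3 + z^5)·(z^2 + z^3 + z^4 + z^5)·(1 + z^3 + z^6); the count is [z^9].
(z^2 + z^3 + z^5) has coefficients 0,0,1,1,0,1 for degrees 0…5.
(z^2 + z^3 + z^4 + z^5) has coefficients 0,0,1,1,1,1,0,0,0,0 for degrees 0…9.
Finally multiplying by (1 + z^3 + z^6), the product of all factors after the first has coefficients 0,0,1,1,1,2,1,1,2,1 for degrees 0…9.
[z^9] = 1·1 + 1·1 + 1·1 = 3.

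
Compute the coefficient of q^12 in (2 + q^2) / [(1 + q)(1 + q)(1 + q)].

The denominator gives the recurrence a_n = −3a_(n−1) − 3a_(n−2) − a_(n−3) for n ≥ 3; the numerator fixes a_0 = 2, a_1 = -6, a_2 = 13.
Iterating: 2, -6, 13, -23, 36, -52, 71, -93, 118, -146, 177, -211, 248, so a_12 = 248.

248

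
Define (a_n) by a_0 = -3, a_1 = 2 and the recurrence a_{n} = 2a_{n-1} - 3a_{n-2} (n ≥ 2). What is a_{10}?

613

The ordinary generating function has denominator 1 - 2t + 3t^2.
Iterating the recurrence: a_0,…,a_{10} = -3, 2, 13, 20, 1, -58, -119, -64, 229, 650, 613.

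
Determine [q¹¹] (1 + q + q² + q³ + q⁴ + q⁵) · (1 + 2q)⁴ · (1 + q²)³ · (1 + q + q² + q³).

1914

(1 + q + q² + q³ + q⁴ + q⁵) has coefficients 1,1,1,1,1,1 for degrees 0…5.
(1 + 2q)⁴ has coefficients 1,8,24,32,16,0,0,0,0,0,0,0 for degrees 0…11.
Multiplying by (1 + q²)³ gives running coefficients 1,8,27,56,91,120,121,104,72,32,16,0 for degrees 0…11.
Finally multiplying by (1 + q + q² + q³), the product of all factors after the first has coefficients 1,9,36,92,182,294,388,436,417,329,224,120 for degrees 0…11.
[q¹¹] = 1·120 + 1·224 + 1·329 + 1·417 + 1·436 + 1·388 = 1914.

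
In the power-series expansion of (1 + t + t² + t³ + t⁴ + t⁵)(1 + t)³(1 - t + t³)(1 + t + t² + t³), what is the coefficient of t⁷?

(1 + t + t² + t³ + t⁴ + t⁵) has coefficients 1,1,1,1,1,1 for degrees 0…5.
(1 + t)³ has coefficients 1,3,3,1,0,0,0,0 for degrees 0…7.
Multiplying by (1 - t + t³) gives running coefficients 1,2,0,-1,2,3,1,0 for degrees 0…7.
Finally multiplying by (1 + t + t² + t³), the product of all factors after the first has coefficients 1,3,3,2,3,4,5,6 for degrees 0…7.
[t⁷] = 1·6 + 1·5 + 1·4 + 1·3 + 1·2 + 1·3 = 23.

23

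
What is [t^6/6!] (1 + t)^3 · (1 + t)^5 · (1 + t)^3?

The EGF product rule gives c_6 = Σ_{k_1+k_2+k_3=6} C(6; k_1,k_2,k_3) · ∏ g_i(k_i), where (1+t)^3 gives the falling factorial (3)_k; (1+t)^5 gives the falling factorial (5)_k; (1+t)^3 gives the falling factorial (3)_k.
g_1(k) for k = 0…6: 1, 3, 6, 6, 0, 0, 0.
g_2(k) for k = 0…6: 1, 5, 20, 60, 120, 120, 0.
g_3(k) for k = 0…6: 1, 3, 6, 6, 0, 0, 0.
First combine the last two factors: h(k) = Σ_j C(k,j)·g_2(j)·g_3(k−j) for k = 0…6: 1, 8, 56, 336, 1680, 6720, 20160.
c_6 = Σ_k C(6,k)·g_1(k)·h(6−k) = 1·1·20160 + 6·3·6720 + 15·6·1680 + 20·6·336 = 20160 + 120960 + 151200 + 40320 = 332640.

332640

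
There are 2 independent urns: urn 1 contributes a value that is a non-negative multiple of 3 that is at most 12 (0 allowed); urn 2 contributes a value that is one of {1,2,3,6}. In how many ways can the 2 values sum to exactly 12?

2

The generating function for the choices is (1 + q^3 + q^6 + q^9 + q^12)·(q + q^2 + q^3 + q^6); the count is [q^12].
(1 + q^3 + q^6 + q^9 + q^12) has coefficients 1,0,0,1,0,0,1,0,0,1,0,0,1 for degrees 0…12.
(q + q^2 + q^3 + q^6) has coefficients 0,1,1,1,0,0,1,0,0,0,0,0,0 for degrees 0…12.
[q^12] = 1·0 + 1·0 + 1·1 + 1·1 + 1·0 = 2.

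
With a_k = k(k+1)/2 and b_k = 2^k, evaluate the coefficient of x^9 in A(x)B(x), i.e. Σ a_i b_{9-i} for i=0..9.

1981

This is [x^9] in the product of the two ordinary generating functions.
Σ = 0·512 + 1·256 + 3·128 + 6·64 + 10·32 + 15·16 + 21·8 + 28·4 + 36·2 + 45·1 = 1981.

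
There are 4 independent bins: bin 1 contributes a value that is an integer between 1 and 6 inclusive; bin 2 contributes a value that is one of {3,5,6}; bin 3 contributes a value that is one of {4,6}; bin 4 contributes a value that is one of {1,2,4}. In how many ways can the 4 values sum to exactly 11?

4

The generating function for the choices is (y + y^2 + y^3 + y^4 + y^5 + y^6)·(y^3 + y^5 + y^6)·(y^4 + y^6)·(y + y^2 + y^4); the count is [y^11].
(y + y^2 + y^3 + y^4 + y^5 + y^6) has coefficients 0,1,1,1,1,1,1 for degrees 0…6.
(y^3 + y^5 + y^6) has coefficients 0,0,0,1,0,1,1,0,0,0,0,0 for degrees 0…11.
Multiplying by (y^4 + y^6) gives running coefficients 0,0,0,0,0,0,0,1,0,2,1,1 for degrees 0…11.
Finally multiplying by (y + y^2 + y^4), the product of all factors after the first has coefficients 0,0,0,0,0,0,0,0,1,1,2,4 for degrees 0…11.
[y^11] = 1·2 + 1·1 + 1·1 + 1·0 + 1·0 + 1·0 = 4.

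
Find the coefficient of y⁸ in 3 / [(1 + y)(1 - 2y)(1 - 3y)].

Partial fractions give a closed form: a_n = (1/4)·(-1)^n + (-4)·2^n + (27/4)·3^n.
At n = 8: a_8 = 43263.

43263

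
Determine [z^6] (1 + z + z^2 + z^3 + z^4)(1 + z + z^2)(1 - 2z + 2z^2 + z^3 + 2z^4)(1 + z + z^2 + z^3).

30

(1 + z + z^2 + z^3 + z^4) has coefficients 1,1,1,1,1 for degrees 0…4.
(1 + z + z^2) has coefficients 1,1,1,0,0,0,0 for degrees 0…6.
Multiplying by (1 - 2z + 2z^2 + z^3 + 2z^4) gives running coefficients 1,-1,1,1,5,3,2 for degrees 0…6.
Finally multiplying by (1 + z + z^2 + z^3), the product of all factors after the first has coefficients 1,0,1,2,6,10,11 for degrees 0…6.
[z^6] = 1·11 + 1·10 + 1·6 + 1·2 + 1·1 = 30.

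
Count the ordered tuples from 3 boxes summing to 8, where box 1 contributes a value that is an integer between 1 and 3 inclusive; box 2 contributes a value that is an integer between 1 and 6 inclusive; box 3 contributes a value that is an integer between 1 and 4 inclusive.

12

The generating function for the choices is (z + z^2 + z^3)·(z + z^2 + z^3 + z^4 + z^5 + z^6)·(z + z^2 + z^3 + z^4); the count is [z^8].
(z + z^2 + z^3) has coefficients 0,1,1,1 for degrees 0…3.
(z + z^2 + z^3 + z^4 + z^5 + z^6) has coefficients 0,1,1,1,1,1,1,0,0 for degrees 0…8.
Finally multiplying by (z + z^2 + z^3 + z^4), the product of all factors after the first has coefficients 0,0,1,2,3,4,4,4,3 for degrees 0…8.
[z^8] = 1·4 + 1·4 + 1·4 = 12.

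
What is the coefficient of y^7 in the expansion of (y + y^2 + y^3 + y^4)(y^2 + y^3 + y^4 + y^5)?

(y + y^2 + y^3 + y^4) has coefficients 0,1,1,1,1 for degrees 0…4.
(y^2 + y^3 + y^4 + y^5) has coefficients 0,0,1,1,1,1,0,0 for degrees 0…7.
[y^7] = 1·0 + 1·1 + 1·1 + 1·1 = 3.

3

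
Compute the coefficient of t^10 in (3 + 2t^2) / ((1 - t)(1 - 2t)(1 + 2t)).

The denominator gives the recurrence a_n = a_(n−1) + 4a_(n−2) − 4a_(n−3) for n ≥ 3; the numerator fixes a_0 = 3, a_1 = 3, a_2 = 17.
Iterating: 3, 3, 17, 17, 73, 73, 297, 297, 1193, 1193, 4777, so a_10 = 4777.

4777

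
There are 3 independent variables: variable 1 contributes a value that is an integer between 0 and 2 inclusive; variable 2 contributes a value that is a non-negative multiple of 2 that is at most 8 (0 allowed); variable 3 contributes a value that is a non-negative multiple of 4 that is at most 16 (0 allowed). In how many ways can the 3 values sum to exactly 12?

5

The generating function for the choices is (1 + q + q^2)·(1 + q^2 + q^4 + q^6 + q^8)·(1 + q^4 + q^8 + q^12 + q^16); the count is [q^12].
(1 + q + q^2) has coefficients 1,1,1 for degrees 0…2.
(1 + q^2 + q^4 + q^6 + q^8) has coefficients 1,0,1,0,1,0,1,0,1,0,0,0,0 for degrees 0…12.
Finally multiplying by (1 + q^4 + q^8 + q^12 + q^16), the product of all factors after the first has coefficients 1,0,1,0,2,0,2,0,3,0,2,0,3 for degrees 0…12.
[q^12] = 1·3 + 1·0 + 1·2 = 5.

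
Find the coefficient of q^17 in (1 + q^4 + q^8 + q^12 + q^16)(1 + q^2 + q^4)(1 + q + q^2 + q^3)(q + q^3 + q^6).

9

(1 + q^4 + q^8 + q^12 + q^16) has coefficients 1,0,0,0,1,0,0,0,1,0,0,0,1,0,0,0,1 for degrees 0…16.
(1 + q^2 + q^4) has coefficients 1,0,1,0,1,0,0,0,0,0,0,0,0,0,0,0,0,0 for degrees 0…17.
Multiplying by (1 + q + q^2 + q^3) gives running coefficients 1,1,2,2,2,2,1,1,0,0,0,0,0,0,0,0,0,0 for degrees 0…17.
Finally multiplying by (q + q^3 + q^6), the product of all factors after the first has coefficients 0,1,1,3,3,4,5,4,5,3,3,2,1,1,0,0,0,0 for degrees 0…17.
[q^17] = 1·0 + 1·1 + 1·3 + 1·4 + 1·1 = 9.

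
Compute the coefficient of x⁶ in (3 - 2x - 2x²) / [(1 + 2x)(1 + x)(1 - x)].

297

Partial fractions give a closed form: a_n = (14/3)·(-2)^n + (-3/2)·(-1)^n + (-1/6)·1^n.
At n = 6: a_6 = 297.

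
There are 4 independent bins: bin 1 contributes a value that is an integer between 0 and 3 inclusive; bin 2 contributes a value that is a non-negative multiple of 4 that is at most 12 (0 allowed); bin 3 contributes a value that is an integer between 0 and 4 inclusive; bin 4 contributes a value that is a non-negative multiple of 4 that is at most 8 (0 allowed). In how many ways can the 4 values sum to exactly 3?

4

The generating function for the choices is (1 + x + x^2 + x^3)·(1 + x^4 + x^8 + x^12)·(1 + x + x^2 + x^3 + x^4)·(1 + x^4 + x^8); the count is [x^3].
(1 + x + x^2 + x^3) has coefficients 1,1,1,1 for degrees 0…3.
(1 + x^4 + x^8 + x^12) has coefficients 1,0,0,0 for degrees 0…3.
Multiplying by (1 + x + x^2 + x^3 + x^4) gives running coefficients 1,1,1,1 for degrees 0…3.
Finally multiplying by (1 + x^4 + x^8), the product of all factors after the first has coefficients 1,1,1,1 for degrees 0…3.
[x^3] = 1·1 + 1·1 + 1·1 + 1·1 = 4.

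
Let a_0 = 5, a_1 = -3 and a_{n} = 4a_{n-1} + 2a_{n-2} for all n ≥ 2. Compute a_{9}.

-105008

The ordinary generating function has denominator 1 - 4z - 2z^2.
Iterating the recurrence: a_0,…,a_{9} = 5, -3, -2, -14, -60, -268, -1192, -5304, -23600, -105008.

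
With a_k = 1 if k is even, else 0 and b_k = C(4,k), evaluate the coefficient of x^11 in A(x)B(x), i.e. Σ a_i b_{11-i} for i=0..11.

Write out a_i and b_{11-i} for i = 0,…,11 and sum the products.
Σ = 1·0 + 0·0 + 1·0 + 0·0 + 1·0 + 0·0 + 1·0 + 0·1 + 1·4 + 0·6 + 1·4 + 0·1 = 8.

8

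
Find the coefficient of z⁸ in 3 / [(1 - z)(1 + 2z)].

513

The denominator gives the recurrence a_n = −a_(n−1) + 2a_(n−2) for n ≥ 2; the numerator fixes a_0 = 3, a_1 = -3.
Iterating: 3, -3, 9, -15, 33, -63, 129, -255, 513, so a_8 = 513.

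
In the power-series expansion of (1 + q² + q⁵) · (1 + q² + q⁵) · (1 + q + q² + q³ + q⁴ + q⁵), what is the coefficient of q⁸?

5

(1 + q² + q⁵) has coefficients 1,0,1,0,0,1 for degrees 0…5.
(1 + q² + q⁵) has coefficients 1,0,1,0,0,1,0,0,0 for degrees 0…8.
Finally multiplying by (1 + q + q² + q³ + q⁴ + q⁵), the product of all factors after the first has coefficients 1,1,2,2,2,3,2,2,1 for degrees 0…8.
[q⁸] = 1·1 + 1·2 + 1·2 = 5.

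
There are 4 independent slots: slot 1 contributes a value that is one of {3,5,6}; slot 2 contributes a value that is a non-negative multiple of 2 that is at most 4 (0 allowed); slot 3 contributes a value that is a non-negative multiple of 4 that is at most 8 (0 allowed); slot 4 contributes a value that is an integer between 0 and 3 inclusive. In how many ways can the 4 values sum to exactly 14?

9

The generating function for the choices is (x³ + x⁵ + x⁶)·(1 + x² + x⁴)·(1 + x⁴ + x⁸)·(1 + x + x² + x³); the count is [x¹⁴].
(x³ + x⁵ + x⁶) has coefficients 0,0,0,1,0,1,1 for degrees 0…6.
(1 + x² + x⁴) has coefficients 1,0,1,0,1,0,0,0,0,0,0,0,0,0,0 for degrees 0…14.
Multiplying by (1 + x⁴ + x⁸) gives running coefficients 1,0,1,0,2,0,1,0,2,0,1,0,1,0,0 for degrees 0…14.
Finally multiplying by (1 + x + x² + x³), the product of all factors after the first has coefficients 1,1,2,2,3,3,3,3,3,3,3,3,2,2,1 for degrees 0…14.
[x¹⁴] = 1·3 + 1·3 + 1·3 = 9.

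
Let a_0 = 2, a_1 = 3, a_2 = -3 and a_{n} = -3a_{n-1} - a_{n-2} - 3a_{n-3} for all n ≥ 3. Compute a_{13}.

The ordinary generating function has denominator 1 + 3z + z^2 + 3z^3.
Iterating the recurrence: a_0,…,a_{13} = 2, 3, -3, 0, -6, 27, -75, 216, -654, 1971, -5907, 17712, -53142, 159435.

159435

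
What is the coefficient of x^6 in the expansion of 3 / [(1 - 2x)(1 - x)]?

381

Partial fractions give a closed form: a_n = (6)·2^n + (-3)·1^n.
At n = 6: a_6 = 381.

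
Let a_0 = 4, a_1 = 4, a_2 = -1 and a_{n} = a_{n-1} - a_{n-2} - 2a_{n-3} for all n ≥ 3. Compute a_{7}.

86

The ordinary generating function has denominator 1 - t + t^2 + 2t^3.
Iterating the recurrence: a_0,…,a_{7} = 4, 4, -1, -13, -20, -5, 41, 86.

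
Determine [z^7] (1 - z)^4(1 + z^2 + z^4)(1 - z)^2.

(1 - z)^4 has coefficients 1,-4,6,-4,1 for degrees 0…4.
(1 + z^2 + z^4) has coefficients 1,0,1,0,1,0,0,0 for degrees 0…7.
Finally multiplying by (1 - z)^2, the product of all factors after the first has coefficients 1,-2,2,-2,2,-2,1,0 for degrees 0…7.
[z^7] = 1·0 − 4·1 + 6·(-2) − 4·2 + 1·(-2) = -26.

-26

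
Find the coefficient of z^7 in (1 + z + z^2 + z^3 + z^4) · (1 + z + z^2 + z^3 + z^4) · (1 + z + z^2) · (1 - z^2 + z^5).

2

(1 + z + z^2 + z^3 + z^4) has coefficients 1,1,1,1,1 for degrees 0…4.
(1 + z + z^2 + z^3 + z^4) has coefficients 1,1,1,1,1,0,0,0 for degrees 0…7.
Multiplying by (1 + z + z^2) gives running coefficients 1,2,3,3,3,2,1,0 for degrees 0…7.
Finally multiplying by (1 - z^2 + z^5), the product of all factors after the first has coefficients 1,2,2,1,0,0,0,1 for degrees 0…7.
[z^7] = 1·1 + 1·0 + 1·0 + 1·0 + 1·1 = 2.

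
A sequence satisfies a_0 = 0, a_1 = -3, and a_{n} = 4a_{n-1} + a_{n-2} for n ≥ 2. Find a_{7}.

-16419

The ordinary generating function has denominator 1 - 4z - z^2.
Iterating the recurrence: a_0,…,a_{7} = 0, -3, -12, -51, -216, -915, -3876, -16419.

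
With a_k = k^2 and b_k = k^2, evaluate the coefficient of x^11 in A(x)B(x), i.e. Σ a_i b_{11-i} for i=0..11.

5368

The convolution is the t^11 coefficient of A(t)B(t).
Σ = 0·121 + 1·100 + 4·81 + 9·64 + 16·49 + 25·36 + 36·25 + 49·16 + 64·9 + 81·4 + 100·1 + 121·0 = 5368.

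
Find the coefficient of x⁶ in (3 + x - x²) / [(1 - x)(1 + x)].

2

The denominator gives the recurrence a_n = a_(n−2) for n ≥ 3; the numerator fixes a_0 = 3, a_1 = 1, a_2 = 2.
Iterating: 3, 1, 2, 1, 2, 1, 2, so a_6 = 2.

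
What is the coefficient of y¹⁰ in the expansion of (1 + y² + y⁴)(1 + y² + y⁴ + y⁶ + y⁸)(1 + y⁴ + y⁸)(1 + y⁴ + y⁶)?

(1 + y² + y⁴) has coefficients 1,0,1,0,1 for degrees 0…4.
(1 + y² + y⁴ + y⁶ + y⁸) has coefficients 1,0,1,0,1,0,1,0,1,0,0 for degrees 0…10.
Multiplying by (1 + y⁴ + y⁸) gives running coefficients 1,0,1,0,2,0,2,0,3,0,2 for degrees 0…10.
Finally multiplying by (1 + y⁴ + y⁶), the product of all factors after the first has coefficients 1,0,1,0,3,0,4,0,6,0,6 for degrees 0…10.
[y¹⁰] = 1·6 + 1·6 + 1·4 = 16.

16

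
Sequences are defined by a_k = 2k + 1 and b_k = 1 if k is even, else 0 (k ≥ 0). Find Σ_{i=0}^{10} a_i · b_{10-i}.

Write out a_i and b_{10-i} for i = 0,…,10 and sum the products.
Σ = 1·1 + 3·0 + 5·1 + 7·0 + 9·1 + 11·0 + 13·1 + 15·0 + 17·1 + 19·0 + 21·1 = 66.

66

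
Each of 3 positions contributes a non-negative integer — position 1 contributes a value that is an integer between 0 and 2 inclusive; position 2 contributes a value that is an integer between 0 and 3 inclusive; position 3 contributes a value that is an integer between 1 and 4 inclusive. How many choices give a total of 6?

9

The generating function for the choices is (1 + x + x^2)·(1 + x + x^2 + x^3)·(x + x^2 + x^3 + x^4); the count is [x^6].
(1 + x + x^2) has coefficients 1,1,1 for degrees 0…2.
(1 + x + x^2 + x^3) has coefficients 1,1,1,1,0,0,0 for degrees 0…6.
Finally multiplying by (x + x^2 + x^3 + x^4), the product of all factors after the first has coefficients 0,1,2,3,4,3,2 for degrees 0…6.
[x^6] = 1·2 + 1·3 + 1·4 = 9.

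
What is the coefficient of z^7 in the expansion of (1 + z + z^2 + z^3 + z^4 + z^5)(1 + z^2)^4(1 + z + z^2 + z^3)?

(1 + z + z^2 + z^3 + z^4 + z^5) has coefficients 1,1,1,1,1,1 for degrees 0…5.
(1 + z^2)^4 has coefficients 1,0,4,0,6,0,4,0 for degrees 0…7.
Finally multiplying by (1 + z + z^2 + z^3), the product of all factors after the first has coefficients 1,1,5,5,10,10,10,10 for degrees 0…7.
[z^7] = 1·10 + 1·10 + 1·10 + 1·10 + 1·5 + 1·5 = 50.

50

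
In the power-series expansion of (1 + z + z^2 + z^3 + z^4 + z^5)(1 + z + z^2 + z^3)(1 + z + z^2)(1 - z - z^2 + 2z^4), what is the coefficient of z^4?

(1 + z + z^2 + z^3 + z^4 + z^5) has coefficients 1,1,1,1,1 for degrees 0…4.
(1 + z + z^2 + z^3) has coefficients 1,1,1,1,0 for degrees 0…4.
Multiplying by (1 + z + z^2) gives running coefficients 1,2,3,3,2 for degrees 0…4.
Finally multiplying by (1 - z - z^2 + 2z^4), the product of all factors after the first has coefficients 1,1,0,-2,-2 for degrees 0…4.
[z^4] = 1·(-2) + 1·(-2) + 1·0 + 1·1 + 1·1 = -2.

-2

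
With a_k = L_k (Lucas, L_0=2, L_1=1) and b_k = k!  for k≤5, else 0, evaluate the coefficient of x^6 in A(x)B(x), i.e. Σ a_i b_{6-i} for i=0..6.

The convolution is the x^6 coefficient of A(x)B(x).
Σ = 2·0 + 1·120 + 3·24 + 4·6 + 7·2 + 11·1 + 18·1 = 259.

259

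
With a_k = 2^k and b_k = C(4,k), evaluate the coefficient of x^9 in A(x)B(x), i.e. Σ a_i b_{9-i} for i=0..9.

This is [x^9] in the product of the two ordinary generating functions.
Σ = 1·0 + 2·0 + 4·0 + 8·0 + 16·0 + 32·1 + 64·4 + 128·6 + 256·4 + 512·1 = 2592.

2592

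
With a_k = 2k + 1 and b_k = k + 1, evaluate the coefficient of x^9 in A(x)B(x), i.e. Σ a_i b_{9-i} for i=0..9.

385

Write out a_i and b_{9-i} for i = 0,…,9 and sum the products.
Σ = 1·10 + 3·9 + 5·8 + 7·7 + 9·6 + 11·5 + 13·4 + 15·3 + 17·2 + 19·1 = 385.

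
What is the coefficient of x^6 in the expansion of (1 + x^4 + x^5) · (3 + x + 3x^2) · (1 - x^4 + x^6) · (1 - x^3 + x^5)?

(1 + x^4 + x^5) has coefficients 1,0,0,0,1,1 for degrees 0…5.
(3 + x + 3x^2) has coefficients 3,1,3,0,0,0,0 for degrees 0…6.
Multiplying by (1 - x^4 + x^6) gives running coefficients 3,1,3,0,-3,-1,0 for degrees 0…6.
Finally multiplying by (1 - x^3 + x^5), the product of all factors after the first has coefficients 3,1,3,-3,-4,-1,1 for degrees 0…6.
[x^6] = 1·1 + 1·3 + 1·1 = 5.

5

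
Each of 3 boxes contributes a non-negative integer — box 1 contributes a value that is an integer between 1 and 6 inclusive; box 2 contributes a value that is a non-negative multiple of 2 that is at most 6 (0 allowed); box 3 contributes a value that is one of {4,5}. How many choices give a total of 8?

The generating function for the choices is (x + x² + x³ + x⁴ + x⁵ + x⁶)·(1 + x² + x⁴ + x⁶)·(x⁴ + x⁵); the count is [x⁸].
(x + x² + x³ + x⁴ + x⁵ + x⁶) has coefficients 0,1,1,1,1,1,1 for degrees 0…6.
(1 + x² + x⁴ + x⁶) has coefficients 1,0,1,0,1,0,1,0,0 for degrees 0…8.
Finally multiplying by (x⁴ + x⁵), the product of all factors after the first has coefficients 0,0,0,0,1,1,1,1,1 for degrees 0…8.
[x⁸] = 1·1 + 1·1 + 1·1 + 1·1 + 1·0 + 1·0 = 4.

4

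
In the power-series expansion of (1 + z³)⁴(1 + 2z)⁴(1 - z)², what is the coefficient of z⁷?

-60

(1 + z³)⁴ has coefficients 1,0,0,4,0,0,6,0 for degrees 0…7.
(1 + 2z)⁴ has coefficients 1,8,24,32,16,0,0,0 for degrees 0…7.
Finally multiplying by (1 - z)², the product of all factors after the first has coefficients 1,6,9,-8,-24,0,16,0 for degrees 0…7.
[z⁷] = 1·0 + 4·(-24) + 6·6 = -60.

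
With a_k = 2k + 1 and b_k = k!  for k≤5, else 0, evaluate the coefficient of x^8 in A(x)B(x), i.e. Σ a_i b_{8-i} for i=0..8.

1180

The convolution is the x^8 coefficient of A(x)B(x).
Σ = 1·0 + 3·0 + 5·0 + 7·120 + 9·24 + 11·6 + 13·2 + 15·1 + 17·1 = 1180.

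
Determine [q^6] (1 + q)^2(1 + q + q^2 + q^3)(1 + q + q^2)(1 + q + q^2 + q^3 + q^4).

(1 + q)^2 has coefficients 1,2,1 for degrees 0…2.
(1 + q + q^2 + q^3) has coefficients 1,1,1,1,0,0,0 for degrees 0…6.
Multiplying by (1 + q + q^2) gives running coefficients 1,2,3,3,2,1,0 for degrees 0…6.
Finally multiplying by (1 + q + q^2 + q^3 + q^4), the product of all factors after the first has coefficients 1,3,6,9,11,11,9 for degrees 0…6.
[q^6] = 1·9 + 2·11 + 1·11 = 42.

42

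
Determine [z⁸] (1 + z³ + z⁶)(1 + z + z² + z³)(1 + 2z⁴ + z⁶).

(1 + z³ + z⁶) has coefficients 1,0,0,1,0,0,1 for degrees 0…6.
(1 + z + z² + z³) has coefficients 1,1,1,1,0,0,0,0,0 for degrees 0…8.
Finally multiplying by (1 + 2z⁴ + z⁶), the product of all factors after the first has coefficients 1,1,1,1,2,2,3,3,1 for degrees 0…8.
[z⁸] = 1·1 + 1·2 + 1·1 = 4.

4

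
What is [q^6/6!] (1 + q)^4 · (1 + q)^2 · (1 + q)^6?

665280

The EGF product rule gives c_6 = Σ_{k_1+k_2+k_3=6} C(6; k_1,k_2,k_3) · ∏ g_i(k_i), where (1+q)^4 gives the falling factorial (4)_k; (1+q)^2 gives the falling factorial (2)_k; (1+q)^6 gives the falling factorial (6)_k.
g_1(k) for k = 0…6: 1, 4, 12, 24, 24, 0, 0.
g_2(k) for k = 0…6: 1, 2, 2, 0, 0, 0, 0.
g_3(k) for k = 0…6: 1, 6, 30, 120, 360, 720, 720.
First combine the last two factors: h(k) = Σ_j C(k,j)·g_2(j)·g_3(k−j) for k = 0…6: 1, 8, 56, 336, 1680, 6720, 20160.
c_6 = Σ_k C(6,k)·g_1(k)·h(6−k) = 1·1·20160 + 6·4·6720 + 15·12·1680 + 20·24·336 + 15·24·56 = 20160 + 161280 + 302400 + 161280 + 20160 = 665280.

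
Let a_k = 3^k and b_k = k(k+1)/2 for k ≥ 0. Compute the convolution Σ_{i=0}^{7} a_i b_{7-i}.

2440

This is [x^7] in the product of the two ordinary generating functions.
Σ = 1·28 + 3·21 + 9·15 + 27·10 + 81·6 + 243·3 + 729·1 + 2187·0 = 2440.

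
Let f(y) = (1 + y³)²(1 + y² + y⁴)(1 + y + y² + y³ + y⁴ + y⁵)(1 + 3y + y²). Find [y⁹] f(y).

43

(1 + y³)² has coefficients 1,0,0,2,0,0,1 for degrees 0…6.
(1 + y² + y⁴) has coefficients 1,0,1,0,1,0,0,0,0,0 for degrees 0…9.
Multiplying by (1 + y + y² + y³ + y⁴ + y⁵) gives running coefficients 1,1,2,2,3,3,2,2,1,1 for degrees 0…9.
Finally multiplying by (1 + 3y + y²), the product of all factors after the first has coefficients 1,4,6,9,11,14,14,11,9,6 for degrees 0…9.
[y⁹] = 1·6 + 2·14 + 1·9 = 43.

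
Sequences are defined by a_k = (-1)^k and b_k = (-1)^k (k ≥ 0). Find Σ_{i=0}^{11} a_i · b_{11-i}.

-12

This is [x^11] in the product of the two ordinary generating functions.
Σ = 1·(-1) − 1·1 + 1·(-1) − 1·1 + 1·(-1) − 1·1 + 1·(-1) − 1·1 + 1·(-1) − 1·1 + 1·(-1) − 1·1 = -12.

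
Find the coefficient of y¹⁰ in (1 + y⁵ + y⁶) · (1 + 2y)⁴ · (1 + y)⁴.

681

(1 + y⁵ + y⁶) has coefficients 1,0,0,0,0,1,1 for degrees 0…6.
(1 + 2y)⁴ has coefficients 1,8,24,32,16,0,0,0,0,0,0 for degrees 0…10.
Finally multiplying by (1 + y)⁴, the product of all factors after the first has coefficients 1,12,62,180,321,360,248,96,16,0,0 for degrees 0…10.
[y¹⁰] = 1·0 + 1·360 + 1·321 = 681.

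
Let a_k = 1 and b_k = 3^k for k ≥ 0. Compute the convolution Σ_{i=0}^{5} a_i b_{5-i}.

364

Write out a_i and b_{5-i} for i = 0,…,5 and sum the products.
Σ = 1·243 + 1·81 + 1·27 + 1·9 + 1·3 + 1·1 = 364.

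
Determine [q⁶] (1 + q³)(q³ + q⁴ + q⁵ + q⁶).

2

(1 + q³) has coefficients 1,0,0,1 for degrees 0…3.
(q³ + q⁴ + q⁵ + q⁶) has coefficients 0,0,0,1,1,1,1 for degrees 0…6.
[q⁶] = 1·1 + 1·1 = 2.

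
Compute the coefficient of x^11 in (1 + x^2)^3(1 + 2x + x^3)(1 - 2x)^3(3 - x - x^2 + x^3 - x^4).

(1 + x^2)^3 has coefficients 1,0,3,0,3,0,1 for degrees 0…6.
(1 + 2x + x^3) has coefficients 1,2,0,1,0,0,0,0,0,0,0,0 for degrees 0…11.
Multiplying by (1 - 2x)^3 gives running coefficients 1,-4,0,17,-22,12,-8,0,0,0,0,0 for degrees 0…11.
Finally multiplying by (3 - x - x^2 + x^3 - x^4), the product of all factors after the first has coefficients 3,-13,3,56,-88,45,3,-43,42,-20,8,0 for degrees 0…11.
[x^11] = 1·0 + 3·(-20) + 3·(-43) + 1·45 = -144.

-144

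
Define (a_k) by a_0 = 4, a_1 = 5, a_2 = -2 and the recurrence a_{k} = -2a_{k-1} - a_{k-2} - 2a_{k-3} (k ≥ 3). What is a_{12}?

The ordinary generating function has denominator 1 + 2y + y^2 + 2y^3.
Iterating the recurrence: a_0,…,a_{12} = 4, 5, -2, -9, 10, -7, 22, -57, 106, -199, 406, -825, 1642.

1642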